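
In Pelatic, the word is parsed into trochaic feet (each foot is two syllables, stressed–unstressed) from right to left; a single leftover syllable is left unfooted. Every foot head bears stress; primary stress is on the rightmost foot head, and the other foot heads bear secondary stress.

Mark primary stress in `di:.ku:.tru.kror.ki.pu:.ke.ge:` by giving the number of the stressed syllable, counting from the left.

Parse right to left into trochaic (ˈσσ) feet: (ˈdi:.ku:) (ˈtru.kror) (ˈki.pu:) (ˈke.ge:).
Foot heads (stressed positions): 1, 3, 5, 7.
End Rule Rightmost: primary stress on the rightmost head = syllable 7.
Primary stress: syllable 7 → di:.ku:.tru.kror.ki.pu:.ˈke.ge:.

7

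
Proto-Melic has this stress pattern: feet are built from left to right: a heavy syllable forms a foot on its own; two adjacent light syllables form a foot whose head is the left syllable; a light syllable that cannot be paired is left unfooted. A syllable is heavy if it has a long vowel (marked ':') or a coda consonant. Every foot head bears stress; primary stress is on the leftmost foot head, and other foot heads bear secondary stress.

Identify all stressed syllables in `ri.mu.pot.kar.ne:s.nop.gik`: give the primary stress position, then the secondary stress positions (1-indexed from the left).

primary 1, secondary 3, 4, 5, 6, 7

Weights: 1 ri L, 2 mu L, 3 pot H, 4 kar H, 5 ne:s H, 6 nop H, 7 gik H.
Parse left to right (heavy = foot alone; LL = one foot; stranded L unfooted): (ˈri.mu) (ˈpot) (ˈkar) (ˈne:s) (ˈnop) (ˈgik).
Foot heads: 1, 3, 4, 5, 6, 7.
Primary stress on the leftmost head = syllable 1.
Secondary stress on 3, 4, 5, 6, 7: ˈri.mu.ˌpot.ˌkar.ˌne:s.ˌnop.ˌgik.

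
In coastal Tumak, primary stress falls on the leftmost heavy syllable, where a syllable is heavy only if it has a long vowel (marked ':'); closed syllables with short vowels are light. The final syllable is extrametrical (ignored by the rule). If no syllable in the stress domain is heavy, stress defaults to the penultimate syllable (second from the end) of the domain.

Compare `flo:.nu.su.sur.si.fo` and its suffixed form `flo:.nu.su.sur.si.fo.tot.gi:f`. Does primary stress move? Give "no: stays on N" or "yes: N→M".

no: stays on 1

Base `flo:.nu.su.sur.si.fo` (6 syllables):
  The final syllable (6, fo) is extrametrical; the stress domain is syllables 1–5.
  Weights: 1 flo: H, 2 nu L, 3 su L, 4 sur L, 5 si L.
  Heavy syllables in the domain: 1. The leftmost is syllable 1 (flo:).
  → primary stress on syllable 1.
Suffixed `flo:.nu.su.sur.si.fo.tot.gi:f` (8 syllables):
  The final syllable (8, gi:f) is extrametrical; the stress domain is syllables 1–7.
  Weights: 1 flo: H, 2 nu L, 3 su L, 4 sur L, 5 si L, 6 fo L, 7 tot L.
  Heavy syllables in the domain: 1. The leftmost is syllable 1 (flo:).
  → primary stress on syllable 1.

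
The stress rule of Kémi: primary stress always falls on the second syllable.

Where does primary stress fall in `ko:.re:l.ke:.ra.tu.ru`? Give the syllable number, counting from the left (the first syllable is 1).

2

The word has 6 syllables; the second syllable is syllable 2 (re:l).
Primary stress: syllable 2 → ko:.ˈre:l.ke:.ra.tu.ru.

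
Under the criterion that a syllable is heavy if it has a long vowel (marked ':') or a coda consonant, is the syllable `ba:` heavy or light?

`ba:`: long vowel, open (no coda). Long vowel → heavy.

heavy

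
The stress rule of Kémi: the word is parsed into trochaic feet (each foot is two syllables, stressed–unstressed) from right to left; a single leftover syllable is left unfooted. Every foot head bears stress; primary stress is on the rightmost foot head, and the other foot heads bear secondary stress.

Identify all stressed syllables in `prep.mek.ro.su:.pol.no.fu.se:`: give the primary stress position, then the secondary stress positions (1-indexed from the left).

Parse right to left into trochaic (ˈσσ) feet: (ˈprep.mek) (ˈro.su:) (ˈpol.no) (ˈfu.se:).
Foot heads (stressed positions): 1, 3, 5, 7.
End Rule Rightmost: primary stress on the rightmost head = syllable 7.
Secondary stress on 1, 3, 5: ˌprep.mek.ˌro.su:.ˌpol.no.ˈfu.se:.

primary 7, secondary 1, 3, 5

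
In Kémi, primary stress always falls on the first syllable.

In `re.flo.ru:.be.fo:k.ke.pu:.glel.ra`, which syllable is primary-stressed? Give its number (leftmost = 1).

1

The word has 9 syllables; the first syllable is syllable 1 (re).
Primary stress: syllable 1 → ˈre.flo.ru:.be.fo:k.ke.pu:.glel.ra.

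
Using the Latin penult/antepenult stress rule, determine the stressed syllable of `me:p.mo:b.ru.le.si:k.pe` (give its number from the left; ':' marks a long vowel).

Classical Latin: stress the penult if heavy (long vowel or closed), else the antepenult.
Weights: 4 le L, 5 si:k H, 6 pe L.
The penult (syllable 5, si:k) is heavy, so it takes stress.
Stress on syllable 5: me:p.mo:b.ru.le.ˈsi:k.pe.

5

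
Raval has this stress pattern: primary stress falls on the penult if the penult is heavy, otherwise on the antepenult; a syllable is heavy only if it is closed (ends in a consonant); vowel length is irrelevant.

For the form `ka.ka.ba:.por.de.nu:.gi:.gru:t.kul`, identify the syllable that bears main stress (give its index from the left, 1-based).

8

Weights: 7 gi: L, 8 gru:t H, 9 kul H.
The penult (syllable 8, gru:t) is heavy, so it takes stress.
Primary stress: syllable 8 → ka.ka.ba:.por.de.nu:.gi:.ˈgru:t.kul.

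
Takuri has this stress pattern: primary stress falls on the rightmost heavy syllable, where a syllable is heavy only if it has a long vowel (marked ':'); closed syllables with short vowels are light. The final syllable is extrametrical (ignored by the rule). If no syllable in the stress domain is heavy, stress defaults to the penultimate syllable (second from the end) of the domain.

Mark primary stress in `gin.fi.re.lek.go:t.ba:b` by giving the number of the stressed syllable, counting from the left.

5

The final syllable (6, ba:b) is extrametrical; the stress domain is syllables 1–5.
Weights: 1 gin L, 2 fi L, 3 re L, 4 lek L, 5 go:t H.
Heavy syllables in the domain: 5. The rightmost is syllable 5 (go:t).
Primary stress: syllable 5 → gin.fi.re.lek.ˈgo:t.ba:b.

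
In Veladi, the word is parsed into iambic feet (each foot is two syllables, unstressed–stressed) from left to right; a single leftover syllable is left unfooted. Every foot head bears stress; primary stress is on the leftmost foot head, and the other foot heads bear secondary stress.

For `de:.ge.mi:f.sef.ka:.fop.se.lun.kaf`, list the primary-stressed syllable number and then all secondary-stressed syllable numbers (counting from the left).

Parse left to right into iambic (σˈσ) feet: (de:.ˈge) (mi:f.ˈsef) (ka:.ˈfop) (se.ˈlun) kaf. Syllable 9 is left unfooted.
Foot heads (stressed positions): 2, 4, 6, 8.
End Rule Leftmost: primary stress on the leftmost head = syllable 2.
Secondary stress on 4, 6, 8: de:.ˈge.mi:f.ˌsef.ka:.ˌfop.se.ˌlun.kaf.

primary 2, secondary 4, 6, 8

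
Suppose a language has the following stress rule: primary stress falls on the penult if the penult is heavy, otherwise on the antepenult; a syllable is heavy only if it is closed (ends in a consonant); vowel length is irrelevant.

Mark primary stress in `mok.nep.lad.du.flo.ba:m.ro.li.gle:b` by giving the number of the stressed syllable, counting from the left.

Weights: 7 ro L, 8 li L, 9 gle:b H.
The penult (syllable 8, li) is light, so stress falls on the antepenult (syllable 7, ro).
Primary stress: syllable 7 → mok.nep.lad.du.flo.ba:m.ˈro.li.gle:b.

7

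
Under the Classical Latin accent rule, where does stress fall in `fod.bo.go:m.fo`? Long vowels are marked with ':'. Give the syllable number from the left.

3

Classical Latin: stress the penult if heavy (long vowel or closed), else the antepenult.
Weights: 2 bo L, 3 go:m H, 4 fo L.
The penult (syllable 3, go:m) is heavy, so it takes stress.
Stress on syllable 3: fod.bo.ˈgo:m.fo.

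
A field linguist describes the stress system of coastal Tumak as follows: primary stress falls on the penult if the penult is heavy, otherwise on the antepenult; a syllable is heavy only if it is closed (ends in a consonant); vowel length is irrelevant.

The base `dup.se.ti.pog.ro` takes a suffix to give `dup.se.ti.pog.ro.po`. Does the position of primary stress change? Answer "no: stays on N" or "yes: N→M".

no: stays on 4

Base `dup.se.ti.pog.ro` (5 syllables):
  Weights: 3 ti L, 4 pog H, 5 ro L.
  The penult (syllable 4, pog) is heavy, so it takes stress.
  → primary stress on syllable 4.
Suffixed `dup.se.ti.pog.ro.po` (6 syllables):
  Weights: 4 pog H, 5 ro L, 6 po L.
  The penult (syllable 5, ro) is light, so stress falls on the antepenult (syllable 4, pog).
  → primary stress on syllable 4.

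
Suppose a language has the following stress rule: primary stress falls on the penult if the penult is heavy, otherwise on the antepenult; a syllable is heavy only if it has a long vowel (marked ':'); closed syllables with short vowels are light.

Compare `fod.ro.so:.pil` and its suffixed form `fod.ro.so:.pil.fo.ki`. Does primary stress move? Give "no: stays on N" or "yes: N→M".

yes: 3→4

Base `fod.ro.so:.pil` (4 syllables):
  Weights: 2 ro L, 3 so: H, 4 pil L.
  The penult (syllable 3, so:) is heavy, so it takes stress.
  → primary stress on syllable 3.
Suffixed `fod.ro.so:.pil.fo.ki` (6 syllables):
  Weights: 4 pil L, 5 fo L, 6 ki L.
  The penult (syllable 5, fo) is light, so stress falls on the antepenult (syllable 4, pil).
  → primary stress on syllable 4.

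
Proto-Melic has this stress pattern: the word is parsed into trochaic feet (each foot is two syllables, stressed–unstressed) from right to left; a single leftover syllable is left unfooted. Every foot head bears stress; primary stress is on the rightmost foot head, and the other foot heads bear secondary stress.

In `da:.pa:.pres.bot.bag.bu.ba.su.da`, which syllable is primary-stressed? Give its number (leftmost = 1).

Parse right to left into trochaic (ˈσσ) feet: da: (ˈpa:.pres) (ˈbot.bag) (ˈbu.ba) (ˈsu.da). Syllable 1 is left unfooted.
Foot heads (stressed positions): 2, 4, 6, 8.
End Rule Rightmost: primary stress on the rightmost head = syllable 8.
Primary stress: syllable 8 → da:.pa:.pres.bot.bag.bu.ba.ˈsu.da.

8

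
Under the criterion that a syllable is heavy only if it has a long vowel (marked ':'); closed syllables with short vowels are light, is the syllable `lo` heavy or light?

light

`lo`: short vowel, open (no coda). Short vowel → light.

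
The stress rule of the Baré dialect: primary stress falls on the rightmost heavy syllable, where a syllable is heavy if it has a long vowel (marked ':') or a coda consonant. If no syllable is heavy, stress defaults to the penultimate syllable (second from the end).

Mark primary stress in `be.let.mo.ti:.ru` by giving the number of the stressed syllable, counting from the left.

4

Weights: 1 be L, 2 let H, 3 mo L, 4 ti: H, 5 ru L.
Heavy syllables in the domain: 2, 4. The rightmost is syllable 4 (ti:).
Primary stress: syllable 4 → be.let.mo.ˈti:.ru.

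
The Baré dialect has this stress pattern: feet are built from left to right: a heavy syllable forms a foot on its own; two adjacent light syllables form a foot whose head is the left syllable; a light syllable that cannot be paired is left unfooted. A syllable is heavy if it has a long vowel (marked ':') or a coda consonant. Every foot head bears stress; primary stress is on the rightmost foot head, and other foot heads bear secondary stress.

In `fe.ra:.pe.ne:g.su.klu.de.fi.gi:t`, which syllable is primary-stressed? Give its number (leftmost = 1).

9

Weights: 1 fe L, 2 ra: H, 3 pe L, 4 ne:g H, 5 su L, 6 klu L, 7 de L, 8 fi L, 9 gi:t H.
Parse left to right (heavy = foot alone; LL = one foot; stranded L unfooted): fe (ˈra:) pe (ˈne:g) (ˈsu.klu) (ˈde.fi) (ˈgi:t).
Foot heads: 2, 4, 5, 7, 9.
Primary stress on the rightmost head = syllable 9.
Primary stress: syllable 9 → fe.ra:.pe.ne:g.su.klu.de.fi.ˈgi:t.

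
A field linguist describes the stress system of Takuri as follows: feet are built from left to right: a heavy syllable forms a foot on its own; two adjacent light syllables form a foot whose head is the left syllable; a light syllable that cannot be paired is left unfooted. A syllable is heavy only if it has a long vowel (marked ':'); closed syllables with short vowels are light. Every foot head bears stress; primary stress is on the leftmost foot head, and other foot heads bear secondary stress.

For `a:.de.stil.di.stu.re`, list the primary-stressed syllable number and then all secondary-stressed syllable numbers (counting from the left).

Weights: 1 a: H, 2 de L, 3 stil L, 4 di L, 5 stu L, 6 re L.
Parse left to right (heavy = foot alone; LL = one foot; stranded L unfooted): (ˈa:) (ˈde.stil) (ˈdi.stu) re.
Foot heads: 1, 2, 4.
Primary stress on the leftmost head = syllable 1.
Secondary stress on 2, 4: ˈa:.ˌde.stil.ˌdi.stu.re.

primary 1, secondary 2, 4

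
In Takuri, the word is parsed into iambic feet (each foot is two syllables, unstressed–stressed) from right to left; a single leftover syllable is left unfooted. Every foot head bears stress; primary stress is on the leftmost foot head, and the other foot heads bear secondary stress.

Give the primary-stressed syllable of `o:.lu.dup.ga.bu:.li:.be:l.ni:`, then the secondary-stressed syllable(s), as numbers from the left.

primary 2, secondary 4, 6, 8

Parse right to left into iambic (σˈσ) feet: (o:.ˈlu) (dup.ˈga) (bu:.ˈli:) (be:l.ˈni:).
Foot heads (stressed positions): 2, 4, 6, 8.
End Rule Leftmost: primary stress on the leftmost head = syllable 2.
Secondary stress on 4, 6, 8: o:.ˈlu.dup.ˌga.bu:.ˌli:.be:l.ˌni:.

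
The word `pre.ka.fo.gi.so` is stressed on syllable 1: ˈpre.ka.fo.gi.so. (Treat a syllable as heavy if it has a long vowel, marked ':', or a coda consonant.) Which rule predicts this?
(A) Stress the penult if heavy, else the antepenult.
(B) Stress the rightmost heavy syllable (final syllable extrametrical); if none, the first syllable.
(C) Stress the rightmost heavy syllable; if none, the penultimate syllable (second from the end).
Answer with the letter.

B

Rule A → syllable 3 (observed: 1).
Rule B → syllable 1 ✓.
Rule C → syllable 4 (observed: 1).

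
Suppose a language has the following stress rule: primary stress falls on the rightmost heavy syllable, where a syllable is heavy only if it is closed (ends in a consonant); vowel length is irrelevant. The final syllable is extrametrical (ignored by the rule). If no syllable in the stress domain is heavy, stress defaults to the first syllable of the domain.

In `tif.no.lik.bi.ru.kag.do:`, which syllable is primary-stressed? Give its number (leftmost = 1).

6

The final syllable (7, do:) is extrametrical; the stress domain is syllables 1–6.
Weights: 1 tif H, 2 no L, 3 lik H, 4 bi L, 5 ru L, 6 kag H.
Heavy syllables in the domain: 1, 3, 6. The rightmost is syllable 6 (kag).
Primary stress: syllable 6 → tif.no.lik.bi.ru.ˈkag.do:.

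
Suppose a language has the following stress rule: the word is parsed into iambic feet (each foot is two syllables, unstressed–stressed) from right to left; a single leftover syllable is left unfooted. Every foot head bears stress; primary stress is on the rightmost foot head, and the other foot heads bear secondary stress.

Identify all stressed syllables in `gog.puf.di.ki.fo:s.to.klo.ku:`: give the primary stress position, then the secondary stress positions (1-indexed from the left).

primary 8, secondary 2, 4, 6

Parse right to left into iambic (σˈσ) feet: (gog.ˈpuf) (di.ˈki) (fo:s.ˈto) (klo.ˈku:).
Foot heads (stressed positions): 2, 4, 6, 8.
End Rule Rightmost: primary stress on the rightmost head = syllable 8.
Secondary stress on 2, 4, 6: gog.ˌpuf.di.ˌki.fo:s.ˌto.klo.ˈku:.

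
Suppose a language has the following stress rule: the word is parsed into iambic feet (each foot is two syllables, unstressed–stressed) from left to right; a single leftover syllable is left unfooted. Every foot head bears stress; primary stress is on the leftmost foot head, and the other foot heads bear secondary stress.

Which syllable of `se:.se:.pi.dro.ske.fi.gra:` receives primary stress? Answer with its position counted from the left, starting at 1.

Parse left to right into iambic (σˈσ) feet: (se:.ˈse:) (pi.ˈdro) (ske.ˈfi) gra:. Syllable 7 is left unfooted.
Foot heads (stressed positions): 2, 4, 6.
End Rule Leftmost: primary stress on the leftmost head = syllable 2.
Primary stress: syllable 2 → se:.ˈse:.pi.dro.ske.fi.gra:.

2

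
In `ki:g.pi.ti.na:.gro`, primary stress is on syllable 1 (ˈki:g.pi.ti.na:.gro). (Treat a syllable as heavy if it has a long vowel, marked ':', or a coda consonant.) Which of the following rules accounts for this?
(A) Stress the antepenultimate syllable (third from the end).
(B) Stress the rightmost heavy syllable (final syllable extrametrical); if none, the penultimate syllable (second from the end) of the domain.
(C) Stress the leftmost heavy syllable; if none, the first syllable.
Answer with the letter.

C

Rule A → syllable 3 (observed: 1).
Rule B → syllable 4 (observed: 1).
Rule C → syllable 1 ✓.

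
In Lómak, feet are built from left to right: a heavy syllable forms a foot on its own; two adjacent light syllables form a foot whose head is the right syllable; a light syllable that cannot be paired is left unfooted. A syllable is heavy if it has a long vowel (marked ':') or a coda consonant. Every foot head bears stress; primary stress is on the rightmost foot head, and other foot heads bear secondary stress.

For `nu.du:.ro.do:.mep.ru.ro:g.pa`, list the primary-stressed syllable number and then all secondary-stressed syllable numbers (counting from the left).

Weights: 1 nu L, 2 du: H, 3 ro L, 4 do: H, 5 mep H, 6 ru L, 7 ro:g H, 8 pa L.
Parse left to right (heavy = foot alone; LL = one foot; stranded L unfooted): nu (ˈdu:) ro (ˈdo:) (ˈmep) ru (ˈro:g) pa.
Foot heads: 2, 4, 5, 7.
Primary stress on the rightmost head = syllable 7.
Secondary stress on 2, 4, 5: nu.ˌdu:.ro.ˌdo:.ˌmep.ru.ˈro:g.pa.

primary 7, secondary 2, 4, 5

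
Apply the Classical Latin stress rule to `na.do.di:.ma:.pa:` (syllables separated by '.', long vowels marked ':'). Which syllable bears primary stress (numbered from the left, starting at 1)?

4

Classical Latin: stress the penult if heavy (long vowel or closed), else the antepenult.
Weights: 3 di: H, 4 ma: H, 5 pa: H.
The penult (syllable 4, ma:) is heavy, so it takes stress.
Stress on syllable 4: na.do.di:.ˈma:.pa:.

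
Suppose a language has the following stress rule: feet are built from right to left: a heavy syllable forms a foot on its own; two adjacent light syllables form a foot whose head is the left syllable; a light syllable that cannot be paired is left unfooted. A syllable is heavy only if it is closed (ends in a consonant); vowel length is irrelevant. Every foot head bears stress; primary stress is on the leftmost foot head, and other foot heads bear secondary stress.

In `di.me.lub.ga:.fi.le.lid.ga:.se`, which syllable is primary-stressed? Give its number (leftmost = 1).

Weights: 1 di L, 2 me L, 3 lub H, 4 ga: L, 5 fi L, 6 le L, 7 lid H, 8 ga: L, 9 se L.
Parse right to left (heavy = foot alone; LL = one foot; stranded L unfooted): (ˈdi.me) (ˈlub) ga: (ˈfi.le) (ˈlid) (ˈga:.se).
Foot heads: 1, 3, 5, 7, 8.
Primary stress on the leftmost head = syllable 1.
Primary stress: syllable 1 → ˈdi.me.lub.ga:.fi.le.lid.ga:.se.

1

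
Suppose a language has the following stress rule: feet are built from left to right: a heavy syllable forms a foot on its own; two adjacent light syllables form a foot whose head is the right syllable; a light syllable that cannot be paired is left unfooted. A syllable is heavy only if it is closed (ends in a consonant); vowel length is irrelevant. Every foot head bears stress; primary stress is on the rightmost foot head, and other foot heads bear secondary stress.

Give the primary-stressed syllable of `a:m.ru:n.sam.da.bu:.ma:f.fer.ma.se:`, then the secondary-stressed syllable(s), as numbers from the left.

primary 9, secondary 1, 2, 3, 5, 6, 7

Weights: 1 a:m H, 2 ru:n H, 3 sam H, 4 da L, 5 bu: L, 6 ma:f H, 7 fer H, 8 ma L, 9 se: L.
Parse left to right (heavy = foot alone; LL = one foot; stranded L unfooted): (ˈa:m) (ˈru:n) (ˈsam) (da.ˈbu:) (ˈma:f) (ˈfer) (ma.ˈse:).
Foot heads: 1, 2, 3, 5, 6, 7, 9.
Primary stress on the rightmost head = syllable 9.
Secondary stress on 1, 2, 3, 5, 6, 7: ˌa:m.ˌru:n.ˌsam.da.ˌbu:.ˌma:f.ˌfer.ma.ˈse:.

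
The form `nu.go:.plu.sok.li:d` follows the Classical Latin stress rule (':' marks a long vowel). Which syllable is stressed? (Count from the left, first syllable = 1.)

4

Classical Latin: stress the penult if heavy (long vowel or closed), else the antepenult.
Weights: 3 plu L, 4 sok H, 5 li:d H.
The penult (syllable 4, sok) is heavy, so it takes stress.
Stress on syllable 4: nu.go:.plu.ˈsok.li:d.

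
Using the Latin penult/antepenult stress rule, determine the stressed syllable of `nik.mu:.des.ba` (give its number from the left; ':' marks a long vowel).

3

Classical Latin: stress the penult if heavy (long vowel or closed), else the antepenult.
Weights: 2 mu: H, 3 des H, 4 ba L.
The penult (syllable 3, des) is heavy, so it takes stress.
Stress on syllable 3: nik.mu:.ˈdes.ba.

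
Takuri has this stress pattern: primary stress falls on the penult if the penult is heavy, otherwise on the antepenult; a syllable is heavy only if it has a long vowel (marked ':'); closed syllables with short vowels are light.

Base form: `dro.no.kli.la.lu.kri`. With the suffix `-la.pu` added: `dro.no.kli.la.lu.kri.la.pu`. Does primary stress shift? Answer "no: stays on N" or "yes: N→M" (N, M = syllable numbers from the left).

yes: 4→6

Base `dro.no.kli.la.lu.kri` (6 syllables):
  Weights: 4 la L, 5 lu L, 6 kri L.
  The penult (syllable 5, lu) is light, so stress falls on the antepenult (syllable 4, la).
  → primary stress on syllable 4.
Suffixed `dro.no.kli.la.lu.kri.la.pu` (8 syllables):
  Weights: 6 kri L, 7 la L, 8 pu L.
  The penult (syllable 7, la) is light, so stress falls on the antepenult (syllable 6, kri).
  → primary stress on syllable 6.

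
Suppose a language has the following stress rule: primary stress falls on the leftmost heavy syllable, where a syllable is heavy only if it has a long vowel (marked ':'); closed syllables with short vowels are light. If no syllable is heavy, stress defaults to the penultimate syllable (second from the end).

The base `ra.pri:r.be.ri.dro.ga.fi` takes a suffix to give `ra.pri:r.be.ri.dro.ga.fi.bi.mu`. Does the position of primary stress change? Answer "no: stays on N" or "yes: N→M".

Base `ra.pri:r.be.ri.dro.ga.fi` (7 syllables):
  Weights: 1 ra L, 2 pri:r H, 3 be L, 4 ri L, 5 dro L, 6 ga L, 7 fi L.
  Heavy syllables in the domain: 2. The leftmost is syllable 2 (pri:r).
  → primary stress on syllable 2.
Suffixed `ra.pri:r.be.ri.dro.ga.fi.bi.mu` (9 syllables):
  Weights: 1 ra L, 2 pri:r H, 3 be L, 4 ri L, 5 dro L, 6 ga L, 7 fi L, 8 bi L, 9 mu L.
  Heavy syllables in the domain: 2. The leftmost is syllable 2 (pri:r).
  → primary stress on syllable 2.

no: stays on 2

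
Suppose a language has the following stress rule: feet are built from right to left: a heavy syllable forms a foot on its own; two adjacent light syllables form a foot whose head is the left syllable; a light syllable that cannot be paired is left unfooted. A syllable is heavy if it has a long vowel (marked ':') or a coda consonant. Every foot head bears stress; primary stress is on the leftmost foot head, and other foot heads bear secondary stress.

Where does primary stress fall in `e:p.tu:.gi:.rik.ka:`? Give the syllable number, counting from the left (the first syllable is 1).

1

Weights: 1 e:p H, 2 tu: H, 3 gi: H, 4 rik H, 5 ka: H.
Parse right to left (heavy = foot alone; LL = one foot; stranded L unfooted): (ˈe:p) (ˈtu:) (ˈgi:) (ˈrik) (ˈka:).
Foot heads: 1, 2, 3, 4, 5.
Primary stress on the leftmost head = syllable 1.
Primary stress: syllable 1 → ˈe:p.tu:.gi:.rik.ka:.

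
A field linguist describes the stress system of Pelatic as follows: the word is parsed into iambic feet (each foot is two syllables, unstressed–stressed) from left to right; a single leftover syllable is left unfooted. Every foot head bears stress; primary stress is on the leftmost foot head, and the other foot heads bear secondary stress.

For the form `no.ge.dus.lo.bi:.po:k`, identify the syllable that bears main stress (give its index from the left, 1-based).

Parse left to right into iambic (σˈσ) feet: (no.ˈge) (dus.ˈlo) (bi:.ˈpo:k).
Foot heads (stressed positions): 2, 4, 6.
End Rule Leftmost: primary stress on the leftmost head = syllable 2.
Primary stress: syllable 2 → no.ˈge.dus.lo.bi:.po:k.

2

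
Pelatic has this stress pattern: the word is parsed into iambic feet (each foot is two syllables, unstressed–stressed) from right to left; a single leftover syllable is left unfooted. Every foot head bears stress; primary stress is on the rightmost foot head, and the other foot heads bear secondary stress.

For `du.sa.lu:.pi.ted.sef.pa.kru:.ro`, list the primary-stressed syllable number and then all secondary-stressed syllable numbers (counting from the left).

primary 9, secondary 3, 5, 7

Parse right to left into iambic (σˈσ) feet: du (sa.ˈlu:) (pi.ˈted) (sef.ˈpa) (kru:.ˈro). Syllable 1 is left unfooted.
Foot heads (stressed positions): 3, 5, 7, 9.
End Rule Rightmost: primary stress on the rightmost head = syllable 9.
Secondary stress on 3, 5, 7: du.sa.ˌlu:.pi.ˌted.sef.ˌpa.kru:.ˈro.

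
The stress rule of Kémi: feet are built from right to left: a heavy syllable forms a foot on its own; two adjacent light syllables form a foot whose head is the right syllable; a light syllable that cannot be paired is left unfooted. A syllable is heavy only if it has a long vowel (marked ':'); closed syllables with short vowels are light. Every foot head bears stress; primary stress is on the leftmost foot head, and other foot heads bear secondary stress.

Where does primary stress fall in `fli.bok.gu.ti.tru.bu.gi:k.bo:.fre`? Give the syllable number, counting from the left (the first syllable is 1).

Weights: 1 fli L, 2 bok L, 3 gu L, 4 ti L, 5 tru L, 6 bu L, 7 gi:k H, 8 bo: H, 9 fre L.
Parse right to left (heavy = foot alone; LL = one foot; stranded L unfooted): (fli.ˈbok) (gu.ˈti) (tru.ˈbu) (ˈgi:k) (ˈbo:) fre.
Foot heads: 2, 4, 6, 7, 8.
Primary stress on the leftmost head = syllable 2.
Primary stress: syllable 2 → fli.ˈbok.gu.ti.tru.bu.gi:k.bo:.fre.

2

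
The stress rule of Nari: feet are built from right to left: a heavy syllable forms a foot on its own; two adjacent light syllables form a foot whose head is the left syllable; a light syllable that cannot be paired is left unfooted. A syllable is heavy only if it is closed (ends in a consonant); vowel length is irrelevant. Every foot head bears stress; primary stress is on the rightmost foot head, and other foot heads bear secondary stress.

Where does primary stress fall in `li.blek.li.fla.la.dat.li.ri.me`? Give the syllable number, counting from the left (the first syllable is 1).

8

Weights: 1 li L, 2 blek H, 3 li L, 4 fla L, 5 la L, 6 dat H, 7 li L, 8 ri L, 9 me L.
Parse right to left (heavy = foot alone; LL = one foot; stranded L unfooted): li (ˈblek) li (ˈfla.la) (ˈdat) li (ˈri.me).
Foot heads: 2, 4, 6, 8.
Primary stress on the rightmost head = syllable 8.
Primary stress: syllable 8 → li.blek.li.fla.la.dat.li.ˈri.me.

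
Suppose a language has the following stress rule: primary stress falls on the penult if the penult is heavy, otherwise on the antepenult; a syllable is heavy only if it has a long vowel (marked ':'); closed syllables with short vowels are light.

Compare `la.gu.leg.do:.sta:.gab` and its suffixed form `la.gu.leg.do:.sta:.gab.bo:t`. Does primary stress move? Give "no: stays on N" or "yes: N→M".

Base `la.gu.leg.do:.sta:.gab` (6 syllables):
  Weights: 4 do: H, 5 sta: H, 6 gab L.
  The penult (syllable 5, sta:) is heavy, so it takes stress.
  → primary stress on syllable 5.
Suffixed `la.gu.leg.do:.sta:.gab.bo:t` (7 syllables):
  Weights: 5 sta: H, 6 gab L, 7 bo:t H.
  The penult (syllable 6, gab) is light, so stress falls on the antepenult (syllable 5, sta:).
  → primary stress on syllable 5.

no: stays on 5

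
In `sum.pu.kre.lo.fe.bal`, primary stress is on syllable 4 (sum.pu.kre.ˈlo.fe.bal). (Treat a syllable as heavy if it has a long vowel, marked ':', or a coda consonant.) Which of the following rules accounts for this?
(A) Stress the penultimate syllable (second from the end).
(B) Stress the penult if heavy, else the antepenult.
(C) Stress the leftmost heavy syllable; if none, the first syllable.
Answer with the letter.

Rule A → syllable 5 (observed: 4).
Rule B → syllable 4 ✓.
Rule C → syllable 1 (observed: 4).

B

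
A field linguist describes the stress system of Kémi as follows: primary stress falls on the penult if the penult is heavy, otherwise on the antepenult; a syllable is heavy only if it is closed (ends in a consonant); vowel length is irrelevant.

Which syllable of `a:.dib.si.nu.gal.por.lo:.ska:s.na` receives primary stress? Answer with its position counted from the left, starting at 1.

Weights: 7 lo: L, 8 ska:s H, 9 na L.
The penult (syllable 8, ska:s) is heavy, so it takes stress.
Primary stress: syllable 8 → a:.dib.si.nu.gal.por.lo:.ˈska:s.na.

8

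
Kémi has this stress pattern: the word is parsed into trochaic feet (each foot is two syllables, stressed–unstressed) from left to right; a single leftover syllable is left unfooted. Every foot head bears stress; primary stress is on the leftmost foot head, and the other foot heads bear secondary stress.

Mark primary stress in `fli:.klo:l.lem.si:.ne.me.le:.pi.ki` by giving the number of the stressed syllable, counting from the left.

1

Parse left to right into trochaic (ˈσσ) feet: (ˈfli:.klo:l) (ˈlem.si:) (ˈne.me) (ˈle:.pi) ki. Syllable 9 is left unfooted.
Foot heads (stressed positions): 1, 3, 5, 7.
End Rule Leftmost: primary stress on the leftmost head = syllable 1.
Primary stress: syllable 1 → ˈfli:.klo:l.lem.si:.ne.me.le:.pi.ki.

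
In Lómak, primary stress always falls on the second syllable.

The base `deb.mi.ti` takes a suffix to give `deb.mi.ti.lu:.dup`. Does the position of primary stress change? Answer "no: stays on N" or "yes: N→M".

Base `deb.mi.ti` (3 syllables):
  The word has 3 syllables; the second syllable is syllable 2 (mi).
  → primary stress on syllable 2.
Suffixed `deb.mi.ti.lu:.dup` (5 syllables):
  The word has 5 syllables; the second syllable is syllable 2 (mi).
  → primary stress on syllable 2.

no: stays on 2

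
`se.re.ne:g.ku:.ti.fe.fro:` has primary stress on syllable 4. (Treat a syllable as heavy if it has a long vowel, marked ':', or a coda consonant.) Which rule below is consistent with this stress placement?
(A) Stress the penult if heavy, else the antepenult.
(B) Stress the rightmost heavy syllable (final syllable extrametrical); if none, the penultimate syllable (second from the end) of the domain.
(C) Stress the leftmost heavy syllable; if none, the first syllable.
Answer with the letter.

B

Rule A → syllable 5 (observed: 4).
Rule B → syllable 4 ✓.
Rule C → syllable 3 (observed: 4).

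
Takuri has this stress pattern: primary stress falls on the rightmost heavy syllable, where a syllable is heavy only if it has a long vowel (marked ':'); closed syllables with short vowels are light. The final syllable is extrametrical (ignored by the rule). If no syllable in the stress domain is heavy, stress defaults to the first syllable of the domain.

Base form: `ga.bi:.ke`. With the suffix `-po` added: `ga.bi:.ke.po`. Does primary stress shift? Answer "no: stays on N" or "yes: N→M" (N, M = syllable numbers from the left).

Base `ga.bi:.ke` (3 syllables):
  The final syllable (3, ke) is extrametrical; the stress domain is syllables 1–2.
  Weights: 1 ga L, 2 bi: H.
  Heavy syllables in the domain: 2. The rightmost is syllable 2 (bi:).
  → primary stress on syllable 2.
Suffixed `ga.bi:.ke.po` (4 syllables):
  The final syllable (4, po) is extrametrical; the stress domain is syllables 1–3.
  Weights: 1 ga L, 2 bi: H, 3 ke L.
  Heavy syllables in the domain: 2. The rightmost is syllable 2 (bi:).
  → primary stress on syllable 2.

no: stays on 2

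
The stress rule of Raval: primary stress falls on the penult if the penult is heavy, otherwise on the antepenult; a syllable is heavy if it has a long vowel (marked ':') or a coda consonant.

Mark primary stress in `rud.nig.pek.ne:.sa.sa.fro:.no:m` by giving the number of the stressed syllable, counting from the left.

Weights: 6 sa L, 7 fro: H, 8 no:m H.
The penult (syllable 7, fro:) is heavy, so it takes stress.
Primary stress: syllable 7 → rud.nig.pek.ne:.sa.sa.ˈfro:.no:m.

7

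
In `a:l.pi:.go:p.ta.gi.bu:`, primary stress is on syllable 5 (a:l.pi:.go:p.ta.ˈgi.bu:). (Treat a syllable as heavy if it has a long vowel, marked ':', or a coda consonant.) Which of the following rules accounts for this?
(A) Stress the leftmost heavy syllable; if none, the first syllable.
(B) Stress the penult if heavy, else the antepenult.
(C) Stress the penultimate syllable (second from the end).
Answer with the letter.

Rule A → syllable 1 (observed: 5).
Rule B → syllable 4 (observed: 5).
Rule C → syllable 5 ✓.

C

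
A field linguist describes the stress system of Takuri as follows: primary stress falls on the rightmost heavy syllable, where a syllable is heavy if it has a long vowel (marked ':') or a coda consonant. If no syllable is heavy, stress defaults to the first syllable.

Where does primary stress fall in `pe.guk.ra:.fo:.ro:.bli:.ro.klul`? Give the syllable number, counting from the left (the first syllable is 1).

8

Weights: 1 pe L, 2 guk H, 3 ra: H, 4 fo: H, 5 ro: H, 6 bli: H, 7 ro L, 8 klul H.
Heavy syllables in the domain: 2, 3, 4, 5, 6, 8. The rightmost is syllable 8 (klul).
Primary stress: syllable 8 → pe.guk.ra:.fo:.ro:.bli:.ro.ˈklul.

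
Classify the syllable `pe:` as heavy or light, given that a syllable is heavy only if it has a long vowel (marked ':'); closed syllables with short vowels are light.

`pe:`: long vowel, open (no coda). Long vowel → heavy.

heavy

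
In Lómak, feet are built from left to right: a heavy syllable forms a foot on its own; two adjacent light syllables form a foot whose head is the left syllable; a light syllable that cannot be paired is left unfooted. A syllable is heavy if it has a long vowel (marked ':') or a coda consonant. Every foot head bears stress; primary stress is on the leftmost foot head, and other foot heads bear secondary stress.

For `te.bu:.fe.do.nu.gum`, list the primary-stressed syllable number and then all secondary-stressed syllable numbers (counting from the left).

Weights: 1 te L, 2 bu: H, 3 fe L, 4 do L, 5 nu L, 6 gum H.
Parse left to right (heavy = foot alone; LL = one foot; stranded L unfooted): te (ˈbu:) (ˈfe.do) nu (ˈgum).
Foot heads: 2, 3, 6.
Primary stress on the leftmost head = syllable 2.
Secondary stress on 3, 6: te.ˈbu:.ˌfe.do.nu.ˌgum.

primary 2, secondary 3, 6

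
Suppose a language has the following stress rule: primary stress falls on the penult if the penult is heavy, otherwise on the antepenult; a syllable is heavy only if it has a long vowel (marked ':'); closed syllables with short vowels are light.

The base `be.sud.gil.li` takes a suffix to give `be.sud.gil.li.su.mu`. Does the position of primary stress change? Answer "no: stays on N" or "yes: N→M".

yes: 2→4

Base `be.sud.gil.li` (4 syllables):
  Weights: 2 sud L, 3 gil L, 4 li L.
  The penult (syllable 3, gil) is light, so stress falls on the antepenult (syllable 2, sud).
  → primary stress on syllable 2.
Suffixed `be.sud.gil.li.su.mu` (6 syllables):
  Weights: 4 li L, 5 su L, 6 mu L.
  The penult (syllable 5, su) is light, so stress falls on the antepenult (syllable 4, li).
  → primary stress on syllable 4.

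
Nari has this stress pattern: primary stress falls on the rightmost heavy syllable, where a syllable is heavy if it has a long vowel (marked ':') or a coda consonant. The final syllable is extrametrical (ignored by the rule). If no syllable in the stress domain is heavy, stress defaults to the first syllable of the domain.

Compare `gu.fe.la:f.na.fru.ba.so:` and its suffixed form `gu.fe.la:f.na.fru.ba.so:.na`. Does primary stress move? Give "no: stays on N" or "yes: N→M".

Base `gu.fe.la:f.na.fru.ba.so:` (7 syllables):
  The final syllable (7, so:) is extrametrical; the stress domain is syllables 1–6.
  Weights: 1 gu L, 2 fe L, 3 la:f H, 4 na L, 5 fru L, 6 ba L.
  Heavy syllables in the domain: 3. The rightmost is syllable 3 (la:f).
  → primary stress on syllable 3.
Suffixed `gu.fe.la:f.na.fru.ba.so:.na` (8 syllables):
  The final syllable (8, na) is extrametrical; the stress domain is syllables 1–7.
  Weights: 1 gu L, 2 fe L, 3 la:f H, 4 na L, 5 fru L, 6 ba L, 7 so: H.
  Heavy syllables in the domain: 3, 7. The rightmost is syllable 7 (so:).
  → primary stress on syllable 7.

yes: 3→7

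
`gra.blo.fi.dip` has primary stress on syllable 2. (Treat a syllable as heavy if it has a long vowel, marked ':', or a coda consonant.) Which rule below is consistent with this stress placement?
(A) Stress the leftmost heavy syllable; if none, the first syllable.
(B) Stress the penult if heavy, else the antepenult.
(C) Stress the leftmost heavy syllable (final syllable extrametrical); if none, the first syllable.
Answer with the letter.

B

Rule A → syllable 4 (observed: 2).
Rule B → syllable 2 ✓.
Rule C → syllable 1 (observed: 2).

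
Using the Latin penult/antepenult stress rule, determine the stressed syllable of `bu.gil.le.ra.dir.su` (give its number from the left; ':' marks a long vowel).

Classical Latin: stress the penult if heavy (long vowel or closed), else the antepenult.
Weights: 4 ra L, 5 dir H, 6 su L.
The penult (syllable 5, dir) is heavy, so it takes stress.
Stress on syllable 5: bu.gil.le.ra.ˈdir.su.

5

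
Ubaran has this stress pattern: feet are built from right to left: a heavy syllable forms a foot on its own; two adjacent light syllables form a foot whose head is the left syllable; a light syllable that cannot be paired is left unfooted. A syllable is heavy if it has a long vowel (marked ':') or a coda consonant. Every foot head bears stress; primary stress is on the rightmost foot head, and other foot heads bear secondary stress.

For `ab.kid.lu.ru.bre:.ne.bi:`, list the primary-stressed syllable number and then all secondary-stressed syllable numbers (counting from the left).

primary 7, secondary 1, 2, 3, 5

Weights: 1 ab H, 2 kid H, 3 lu L, 4 ru L, 5 bre: H, 6 ne L, 7 bi: H.
Parse right to left (heavy = foot alone; LL = one foot; stranded L unfooted): (ˈab) (ˈkid) (ˈlu.ru) (ˈbre:) ne (ˈbi:).
Foot heads: 1, 2, 3, 5, 7.
Primary stress on the rightmost head = syllable 7.
Secondary stress on 1, 2, 3, 5: ˌab.ˌkid.ˌlu.ru.ˌbre:.ne.ˈbi:.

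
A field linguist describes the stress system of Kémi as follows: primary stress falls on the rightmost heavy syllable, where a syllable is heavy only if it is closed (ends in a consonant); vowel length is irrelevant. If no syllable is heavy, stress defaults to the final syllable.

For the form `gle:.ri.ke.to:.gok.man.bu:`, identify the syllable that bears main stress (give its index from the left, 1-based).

6

Weights: 1 gle: L, 2 ri L, 3 ke L, 4 to: L, 5 gok H, 6 man H, 7 bu: L.
Heavy syllables in the domain: 5, 6. The rightmost is syllable 6 (man).
Primary stress: syllable 6 → gle:.ri.ke.to:.gok.ˈman.bu:.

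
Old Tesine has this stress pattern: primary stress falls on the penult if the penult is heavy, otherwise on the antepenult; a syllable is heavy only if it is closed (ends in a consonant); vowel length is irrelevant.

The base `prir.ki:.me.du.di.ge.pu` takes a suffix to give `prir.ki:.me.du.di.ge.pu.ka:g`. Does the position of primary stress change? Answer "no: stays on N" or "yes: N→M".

yes: 5→6

Base `prir.ki:.me.du.di.ge.pu` (7 syllables):
  Weights: 5 di L, 6 ge L, 7 pu L.
  The penult (syllable 6, ge) is light, so stress falls on the antepenult (syllable 5, di).
  → primary stress on syllable 5.
Suffixed `prir.ki:.me.du.di.ge.pu.ka:g` (8 syllables):
  Weights: 6 ge L, 7 pu L, 8 ka:g H.
  The penult (syllable 7, pu) is light, so stress falls on the antepenult (syllable 6, ge).
  → primary stress on syllable 6.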